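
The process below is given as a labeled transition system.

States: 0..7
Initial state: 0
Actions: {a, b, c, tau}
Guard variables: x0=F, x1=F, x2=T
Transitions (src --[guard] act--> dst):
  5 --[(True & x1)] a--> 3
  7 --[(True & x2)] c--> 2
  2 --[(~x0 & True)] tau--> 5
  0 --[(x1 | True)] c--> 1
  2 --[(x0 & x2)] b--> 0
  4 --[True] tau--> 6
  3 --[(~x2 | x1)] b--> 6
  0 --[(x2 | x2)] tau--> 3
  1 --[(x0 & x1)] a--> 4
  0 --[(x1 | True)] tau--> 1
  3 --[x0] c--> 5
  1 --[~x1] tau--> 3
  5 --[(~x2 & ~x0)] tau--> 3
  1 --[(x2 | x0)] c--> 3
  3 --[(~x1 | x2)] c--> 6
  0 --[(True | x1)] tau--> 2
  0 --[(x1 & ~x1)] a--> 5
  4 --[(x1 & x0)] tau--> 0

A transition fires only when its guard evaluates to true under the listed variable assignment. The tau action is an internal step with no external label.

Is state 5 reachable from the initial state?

Answer: REACHABLE

Trace:
After dropping false guards: 10 live edges.
L0 = {0}
L1 = {1,2,3}  total {0,1,2,3}
L2 = {5,6}  total {0,1,2,3,5,6}
R = {0,1,2,3,5,6}
witness 5: tau·tau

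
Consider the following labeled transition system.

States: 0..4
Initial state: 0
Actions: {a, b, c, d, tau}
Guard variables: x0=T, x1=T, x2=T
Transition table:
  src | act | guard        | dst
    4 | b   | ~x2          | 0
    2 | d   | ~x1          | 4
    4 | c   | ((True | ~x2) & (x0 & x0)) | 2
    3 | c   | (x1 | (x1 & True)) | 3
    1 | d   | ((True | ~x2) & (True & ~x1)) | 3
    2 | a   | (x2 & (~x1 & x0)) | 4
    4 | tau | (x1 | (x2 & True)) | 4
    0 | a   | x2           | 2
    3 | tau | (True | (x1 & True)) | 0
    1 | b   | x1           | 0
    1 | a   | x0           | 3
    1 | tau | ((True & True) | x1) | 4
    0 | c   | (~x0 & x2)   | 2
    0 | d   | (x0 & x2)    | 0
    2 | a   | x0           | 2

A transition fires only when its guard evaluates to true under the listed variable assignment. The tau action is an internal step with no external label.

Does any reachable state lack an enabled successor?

Reach set: {0,2}
  0: a→2  d→0  [2 out]
  2: a→2  [1 out]

Answer: DEADLOCK-FREE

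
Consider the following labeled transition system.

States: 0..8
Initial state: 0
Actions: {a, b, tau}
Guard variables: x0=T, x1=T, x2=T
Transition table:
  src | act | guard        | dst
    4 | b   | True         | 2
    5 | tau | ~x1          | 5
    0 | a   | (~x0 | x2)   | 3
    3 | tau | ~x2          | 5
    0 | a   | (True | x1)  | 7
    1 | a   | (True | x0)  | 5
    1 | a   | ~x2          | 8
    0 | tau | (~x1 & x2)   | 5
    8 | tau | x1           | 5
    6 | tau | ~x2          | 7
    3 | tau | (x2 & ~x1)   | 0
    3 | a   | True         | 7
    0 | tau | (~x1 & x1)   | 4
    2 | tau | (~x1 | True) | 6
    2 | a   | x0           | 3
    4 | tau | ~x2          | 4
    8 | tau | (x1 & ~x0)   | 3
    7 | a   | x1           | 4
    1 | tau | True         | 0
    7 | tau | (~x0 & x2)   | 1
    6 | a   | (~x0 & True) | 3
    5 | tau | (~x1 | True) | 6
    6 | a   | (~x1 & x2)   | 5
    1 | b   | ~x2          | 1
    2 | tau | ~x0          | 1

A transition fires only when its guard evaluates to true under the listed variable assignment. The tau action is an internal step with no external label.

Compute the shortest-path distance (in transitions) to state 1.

Answer: UNREACHABLE

Working:
Breadth-first toward 1:
  depth 0: {0}
  depth 1: {3,7}
  depth 2: {4}
  depth 3: {2}
  depth 4: {6}
1 never appears.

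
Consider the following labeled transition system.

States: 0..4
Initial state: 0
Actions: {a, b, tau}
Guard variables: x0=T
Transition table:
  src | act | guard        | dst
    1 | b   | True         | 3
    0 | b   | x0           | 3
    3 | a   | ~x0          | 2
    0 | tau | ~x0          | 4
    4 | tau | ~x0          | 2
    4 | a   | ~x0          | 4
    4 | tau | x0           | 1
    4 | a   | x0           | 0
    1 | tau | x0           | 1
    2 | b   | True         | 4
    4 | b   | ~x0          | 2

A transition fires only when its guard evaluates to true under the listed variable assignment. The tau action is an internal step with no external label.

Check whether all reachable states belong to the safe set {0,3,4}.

Answer: INVARIANT HOLDS

Trace:
Allowed set {0,3,4}
Reachable = {0,3}
  0: ok
  3: ok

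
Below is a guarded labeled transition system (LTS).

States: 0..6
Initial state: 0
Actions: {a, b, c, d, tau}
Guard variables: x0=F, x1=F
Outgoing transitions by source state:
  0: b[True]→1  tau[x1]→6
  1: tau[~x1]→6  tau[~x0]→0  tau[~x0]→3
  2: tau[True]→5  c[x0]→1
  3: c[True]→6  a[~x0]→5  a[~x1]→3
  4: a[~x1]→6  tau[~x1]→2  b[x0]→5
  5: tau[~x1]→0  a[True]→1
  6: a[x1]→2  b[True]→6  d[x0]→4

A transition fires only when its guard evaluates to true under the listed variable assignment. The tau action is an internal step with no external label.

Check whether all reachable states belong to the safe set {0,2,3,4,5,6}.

Inv-set: {0,2,3,4,5,6}
R = {0,1,3,5,6}
  0: ok
  1: outside
  3: ok
  5: ok
  6: ok
witness against invariant: b → 1

Answer: INVARIANT VIOLATED at state 1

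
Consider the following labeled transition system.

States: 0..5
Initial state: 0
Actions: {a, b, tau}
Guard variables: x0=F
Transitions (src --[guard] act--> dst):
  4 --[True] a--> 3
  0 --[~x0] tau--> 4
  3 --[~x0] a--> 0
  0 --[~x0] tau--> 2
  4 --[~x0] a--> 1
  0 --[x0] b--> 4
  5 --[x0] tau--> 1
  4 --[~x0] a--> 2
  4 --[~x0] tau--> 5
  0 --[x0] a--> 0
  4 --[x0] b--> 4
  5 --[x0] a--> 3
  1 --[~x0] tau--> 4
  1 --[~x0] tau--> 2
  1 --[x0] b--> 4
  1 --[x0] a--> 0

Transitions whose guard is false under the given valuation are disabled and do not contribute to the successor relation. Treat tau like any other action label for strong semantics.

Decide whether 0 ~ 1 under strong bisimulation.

Answer: BISIMILAR

Working:
Refine partition for ~:
  π0 = {{0,1,2,3,4,5}}
  π1 = {{0,1},{2,5},{3},{4}}
Fixed point at round 2; 4 class(es).
[0]={0,1}  [1]={0,1}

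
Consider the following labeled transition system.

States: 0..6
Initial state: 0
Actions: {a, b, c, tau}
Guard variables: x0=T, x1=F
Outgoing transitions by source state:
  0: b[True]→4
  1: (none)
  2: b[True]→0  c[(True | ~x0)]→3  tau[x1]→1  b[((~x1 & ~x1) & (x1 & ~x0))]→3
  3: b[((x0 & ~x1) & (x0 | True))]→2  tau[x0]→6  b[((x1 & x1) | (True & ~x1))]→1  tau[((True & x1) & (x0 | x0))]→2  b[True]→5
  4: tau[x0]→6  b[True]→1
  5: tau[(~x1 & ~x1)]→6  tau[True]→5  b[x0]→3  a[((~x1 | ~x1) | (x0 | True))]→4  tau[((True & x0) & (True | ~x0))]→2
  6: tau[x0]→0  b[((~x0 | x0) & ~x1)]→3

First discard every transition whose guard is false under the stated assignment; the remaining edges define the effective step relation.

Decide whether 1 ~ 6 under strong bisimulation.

Compute ~ classes (split until stable):
  π0 = {{0,1,2,3,4,5,6}}
  π1 = {{0},{1},{2},{3,4,6},{5}}
  π2 = {{0},{1},{2},{3},{4},{5},{6}}
stable after 3 split(s): 7 block(s)
1∈{1}, 6∈{6}

Answer: NOT BISIMILAR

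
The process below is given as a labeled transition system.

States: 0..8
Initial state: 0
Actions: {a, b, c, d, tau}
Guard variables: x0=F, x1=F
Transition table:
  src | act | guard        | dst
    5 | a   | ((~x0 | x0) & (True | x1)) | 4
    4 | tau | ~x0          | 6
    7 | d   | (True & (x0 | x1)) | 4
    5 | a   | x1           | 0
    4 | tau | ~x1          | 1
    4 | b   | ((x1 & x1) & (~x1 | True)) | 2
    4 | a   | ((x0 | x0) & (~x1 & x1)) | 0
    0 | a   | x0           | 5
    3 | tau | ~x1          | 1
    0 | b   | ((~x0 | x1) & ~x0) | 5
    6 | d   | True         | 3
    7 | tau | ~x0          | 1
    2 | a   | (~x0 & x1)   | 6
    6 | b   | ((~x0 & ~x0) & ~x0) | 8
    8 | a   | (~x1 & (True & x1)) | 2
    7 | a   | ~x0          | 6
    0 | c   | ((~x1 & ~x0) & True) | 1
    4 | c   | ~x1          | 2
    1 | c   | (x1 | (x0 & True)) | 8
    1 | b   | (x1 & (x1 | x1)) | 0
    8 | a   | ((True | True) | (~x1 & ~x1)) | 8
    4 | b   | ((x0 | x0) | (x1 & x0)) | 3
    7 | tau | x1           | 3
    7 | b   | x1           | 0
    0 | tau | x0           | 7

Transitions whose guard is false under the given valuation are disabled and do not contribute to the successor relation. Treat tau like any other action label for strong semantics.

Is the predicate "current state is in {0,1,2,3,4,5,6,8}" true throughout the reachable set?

Answer: INVARIANT HOLDS

Analysis:
Safe = {0,1,2,3,4,5,6,8}
Reach set: {0,1,2,3,4,5,6,8}
  0: safe
  1: safe
  2: safe
  3: safe
  4: safe
  5: safe
  6: safe
  8: safe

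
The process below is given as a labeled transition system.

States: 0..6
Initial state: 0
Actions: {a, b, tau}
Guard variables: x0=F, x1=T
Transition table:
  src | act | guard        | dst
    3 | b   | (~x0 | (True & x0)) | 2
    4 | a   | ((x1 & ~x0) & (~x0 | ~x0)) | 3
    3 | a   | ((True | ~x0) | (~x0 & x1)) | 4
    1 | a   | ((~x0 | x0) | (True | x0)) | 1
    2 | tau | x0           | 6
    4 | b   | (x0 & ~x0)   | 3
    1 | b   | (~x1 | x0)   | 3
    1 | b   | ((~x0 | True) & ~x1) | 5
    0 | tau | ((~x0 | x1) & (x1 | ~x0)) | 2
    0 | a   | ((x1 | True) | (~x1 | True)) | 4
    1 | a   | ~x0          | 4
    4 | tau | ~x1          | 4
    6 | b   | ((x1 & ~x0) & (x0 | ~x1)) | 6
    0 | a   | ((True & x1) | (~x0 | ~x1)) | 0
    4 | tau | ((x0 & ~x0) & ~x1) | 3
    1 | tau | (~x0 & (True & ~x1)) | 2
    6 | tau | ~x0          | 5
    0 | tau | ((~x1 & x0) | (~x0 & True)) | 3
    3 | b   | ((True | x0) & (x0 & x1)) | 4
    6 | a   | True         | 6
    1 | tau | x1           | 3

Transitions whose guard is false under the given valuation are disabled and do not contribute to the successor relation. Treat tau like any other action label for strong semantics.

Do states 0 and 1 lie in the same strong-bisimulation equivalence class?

Compute ~ classes (split until stable):
  round 0: {{0,1,2,3,4,5,6}}
  round 1: {{0,1,6},{2,5},{3},{4}}
  round 2: {{0},{1},{2,5},{3},{4},{6}}
6 equivalence class(es) (converged in 3)
[0]={0}  [1]={1}

Answer: NOT BISIMILAR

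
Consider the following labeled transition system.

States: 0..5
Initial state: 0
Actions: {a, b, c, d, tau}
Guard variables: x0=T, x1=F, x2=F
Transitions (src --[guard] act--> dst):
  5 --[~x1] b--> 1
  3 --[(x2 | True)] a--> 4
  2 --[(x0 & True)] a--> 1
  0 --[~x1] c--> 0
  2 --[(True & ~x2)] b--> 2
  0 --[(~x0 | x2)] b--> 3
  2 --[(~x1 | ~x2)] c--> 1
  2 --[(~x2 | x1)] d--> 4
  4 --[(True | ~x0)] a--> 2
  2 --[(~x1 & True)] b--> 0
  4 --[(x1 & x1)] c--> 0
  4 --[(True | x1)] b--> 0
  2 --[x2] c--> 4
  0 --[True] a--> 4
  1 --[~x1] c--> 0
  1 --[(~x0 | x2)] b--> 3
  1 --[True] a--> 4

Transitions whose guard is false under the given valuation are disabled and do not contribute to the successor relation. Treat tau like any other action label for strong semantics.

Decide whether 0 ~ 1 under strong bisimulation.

Refine partition for ~:
  π0 = {{0,1,2,3,4,5}}
  π1 = {{0,1},{2},{3},{4},{5}}
Fixed point at round 2; 5 class(es).
class of 0: {0,1}; class of 1: {0,1}

Answer: BISIMILAR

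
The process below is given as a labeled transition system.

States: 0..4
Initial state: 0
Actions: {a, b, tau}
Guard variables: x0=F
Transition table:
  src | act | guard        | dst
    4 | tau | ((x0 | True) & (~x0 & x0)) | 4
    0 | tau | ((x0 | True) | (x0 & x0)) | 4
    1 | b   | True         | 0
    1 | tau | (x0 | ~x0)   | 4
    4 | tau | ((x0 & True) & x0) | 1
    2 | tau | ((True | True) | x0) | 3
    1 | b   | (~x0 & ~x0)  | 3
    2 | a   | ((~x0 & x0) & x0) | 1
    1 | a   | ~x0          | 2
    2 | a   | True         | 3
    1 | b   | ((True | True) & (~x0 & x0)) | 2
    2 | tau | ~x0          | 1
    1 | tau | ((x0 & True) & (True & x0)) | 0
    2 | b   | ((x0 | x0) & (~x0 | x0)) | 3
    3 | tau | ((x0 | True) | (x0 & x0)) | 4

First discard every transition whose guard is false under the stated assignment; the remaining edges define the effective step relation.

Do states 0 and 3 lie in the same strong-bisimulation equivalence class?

Bisimulation quotient by refinement:
  π0 = {{0,1,2,3,4}}
  π1 = {{0,3},{1},{2},{4}}
4 equivalence class(es) (converged in 2)
0∈{0,3}, 3∈{0,3}

Answer: BISIMILAR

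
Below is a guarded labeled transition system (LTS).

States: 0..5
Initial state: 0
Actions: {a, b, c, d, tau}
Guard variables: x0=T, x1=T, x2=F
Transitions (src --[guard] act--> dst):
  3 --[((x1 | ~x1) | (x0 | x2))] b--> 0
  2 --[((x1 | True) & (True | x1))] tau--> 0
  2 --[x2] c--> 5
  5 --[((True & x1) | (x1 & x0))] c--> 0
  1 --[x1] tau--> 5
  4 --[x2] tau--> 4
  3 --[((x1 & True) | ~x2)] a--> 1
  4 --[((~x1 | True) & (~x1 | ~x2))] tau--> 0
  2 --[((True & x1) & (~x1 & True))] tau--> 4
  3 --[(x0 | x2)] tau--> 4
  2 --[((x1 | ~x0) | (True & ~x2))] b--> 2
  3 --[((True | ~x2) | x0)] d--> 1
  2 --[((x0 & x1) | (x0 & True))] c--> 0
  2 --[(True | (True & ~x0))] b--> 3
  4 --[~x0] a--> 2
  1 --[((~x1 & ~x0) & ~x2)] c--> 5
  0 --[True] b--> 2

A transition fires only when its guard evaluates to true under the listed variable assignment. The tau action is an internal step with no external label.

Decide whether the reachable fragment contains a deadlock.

Reach set: {0,1,2,3,4,5}
  0: b→2  [1 exit(s)]
  1: tau→5  [1 exit(s)]
  2: b→2  b→3  c→0  tau→0  [4 exit(s)]
  3: a→1  b→0  d→1  tau→4  [4 exit(s)]
  4: tau→0  [1 exit(s)]
  5: c→0  [1 exit(s)]

Answer: DEADLOCK-FREE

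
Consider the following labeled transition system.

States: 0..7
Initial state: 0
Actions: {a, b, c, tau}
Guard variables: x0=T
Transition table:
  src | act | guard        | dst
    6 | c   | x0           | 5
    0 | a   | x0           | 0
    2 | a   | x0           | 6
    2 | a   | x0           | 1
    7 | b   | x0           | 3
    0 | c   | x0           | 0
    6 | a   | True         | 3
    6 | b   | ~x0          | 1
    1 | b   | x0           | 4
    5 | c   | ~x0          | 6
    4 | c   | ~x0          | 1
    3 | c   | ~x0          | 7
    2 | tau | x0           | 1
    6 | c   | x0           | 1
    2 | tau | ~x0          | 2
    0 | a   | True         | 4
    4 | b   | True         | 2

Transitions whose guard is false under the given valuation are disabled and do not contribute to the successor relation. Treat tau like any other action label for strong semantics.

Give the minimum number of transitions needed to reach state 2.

BFS to 2:
  depth 0: {0}
  depth 1: {4}
  depth 2: {2}
2 enters at depth 2; path a·b

Answer: 2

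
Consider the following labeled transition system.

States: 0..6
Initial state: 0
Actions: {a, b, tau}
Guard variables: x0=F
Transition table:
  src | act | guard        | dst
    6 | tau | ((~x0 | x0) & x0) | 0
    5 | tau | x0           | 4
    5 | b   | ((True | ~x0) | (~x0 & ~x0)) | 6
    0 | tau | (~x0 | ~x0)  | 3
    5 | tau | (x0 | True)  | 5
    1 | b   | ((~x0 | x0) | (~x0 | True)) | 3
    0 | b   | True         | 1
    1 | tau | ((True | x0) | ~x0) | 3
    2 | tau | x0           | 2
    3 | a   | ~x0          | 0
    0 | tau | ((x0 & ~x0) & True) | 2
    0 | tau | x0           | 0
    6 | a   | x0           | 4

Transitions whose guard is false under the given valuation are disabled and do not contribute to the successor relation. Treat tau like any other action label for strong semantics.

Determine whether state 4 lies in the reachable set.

Answer: UNREACHABLE

Trace:
7 transition(s) survive guard evaluation.
Layer 0: {0}
Layer 1: {1,3}  now seen {0,1,3}
Reachable = {0,1,3}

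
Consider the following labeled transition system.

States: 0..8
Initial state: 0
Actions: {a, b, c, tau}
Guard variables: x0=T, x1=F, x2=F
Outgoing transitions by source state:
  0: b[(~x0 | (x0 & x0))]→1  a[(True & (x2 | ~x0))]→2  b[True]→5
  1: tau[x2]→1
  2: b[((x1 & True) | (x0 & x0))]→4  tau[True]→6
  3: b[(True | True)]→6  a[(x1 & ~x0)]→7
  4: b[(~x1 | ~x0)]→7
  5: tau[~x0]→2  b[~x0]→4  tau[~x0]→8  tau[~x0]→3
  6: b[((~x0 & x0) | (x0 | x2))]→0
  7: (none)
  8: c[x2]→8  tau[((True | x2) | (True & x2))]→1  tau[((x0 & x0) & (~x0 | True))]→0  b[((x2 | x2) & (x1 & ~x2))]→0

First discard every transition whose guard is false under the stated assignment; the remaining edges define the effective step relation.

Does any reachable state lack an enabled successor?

Answer: DEADLOCK at state 1

Trace:
Reachable = {0,1,5}
  0: b→1  b→5  [2 out]
  1: ∅  [STUCK]
  5: ∅  [STUCK]
Path to 1: b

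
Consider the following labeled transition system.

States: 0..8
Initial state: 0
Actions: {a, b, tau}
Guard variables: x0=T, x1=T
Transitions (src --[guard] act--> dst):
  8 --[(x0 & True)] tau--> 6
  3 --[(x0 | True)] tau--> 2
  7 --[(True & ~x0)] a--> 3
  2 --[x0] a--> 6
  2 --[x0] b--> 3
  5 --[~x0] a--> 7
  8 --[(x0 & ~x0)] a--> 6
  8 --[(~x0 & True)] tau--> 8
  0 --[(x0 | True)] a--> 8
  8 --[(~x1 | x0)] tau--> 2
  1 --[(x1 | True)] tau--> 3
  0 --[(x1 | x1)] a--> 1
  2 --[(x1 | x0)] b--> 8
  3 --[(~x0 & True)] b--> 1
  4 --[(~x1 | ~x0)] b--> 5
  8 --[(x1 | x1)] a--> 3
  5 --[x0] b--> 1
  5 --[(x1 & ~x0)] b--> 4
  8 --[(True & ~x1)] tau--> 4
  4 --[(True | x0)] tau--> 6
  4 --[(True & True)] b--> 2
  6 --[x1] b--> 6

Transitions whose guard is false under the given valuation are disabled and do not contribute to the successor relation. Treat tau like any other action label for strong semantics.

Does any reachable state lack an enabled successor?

Answer: DEADLOCK-FREE

Analysis:
R = {0,1,2,3,6,8}
  0: a→1  a→8  [2 out]
  1: tau→3  [1 out]
  2: a→6  b→3  b→8  [3 out]
  3: tau→2  [1 out]
  6: b→6  [1 out]
  8: a→3  tau→2  tau→6  [3 out]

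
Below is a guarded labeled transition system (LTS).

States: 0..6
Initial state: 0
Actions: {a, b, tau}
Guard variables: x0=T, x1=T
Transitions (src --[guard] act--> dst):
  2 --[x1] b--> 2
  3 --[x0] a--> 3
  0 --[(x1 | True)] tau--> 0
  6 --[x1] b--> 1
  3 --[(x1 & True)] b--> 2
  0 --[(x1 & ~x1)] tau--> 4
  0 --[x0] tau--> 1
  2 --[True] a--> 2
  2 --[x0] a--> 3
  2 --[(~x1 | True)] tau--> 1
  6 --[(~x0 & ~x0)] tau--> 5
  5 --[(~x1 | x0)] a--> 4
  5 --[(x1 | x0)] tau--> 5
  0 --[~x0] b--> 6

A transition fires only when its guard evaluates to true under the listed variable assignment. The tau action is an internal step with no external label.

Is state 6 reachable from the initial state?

11 transition(s) survive guard evaluation.
depth 0: {0}
depth 1: {1}  cumulative {0,1}
Reachable = {0,1}

Answer: UNREACHABLE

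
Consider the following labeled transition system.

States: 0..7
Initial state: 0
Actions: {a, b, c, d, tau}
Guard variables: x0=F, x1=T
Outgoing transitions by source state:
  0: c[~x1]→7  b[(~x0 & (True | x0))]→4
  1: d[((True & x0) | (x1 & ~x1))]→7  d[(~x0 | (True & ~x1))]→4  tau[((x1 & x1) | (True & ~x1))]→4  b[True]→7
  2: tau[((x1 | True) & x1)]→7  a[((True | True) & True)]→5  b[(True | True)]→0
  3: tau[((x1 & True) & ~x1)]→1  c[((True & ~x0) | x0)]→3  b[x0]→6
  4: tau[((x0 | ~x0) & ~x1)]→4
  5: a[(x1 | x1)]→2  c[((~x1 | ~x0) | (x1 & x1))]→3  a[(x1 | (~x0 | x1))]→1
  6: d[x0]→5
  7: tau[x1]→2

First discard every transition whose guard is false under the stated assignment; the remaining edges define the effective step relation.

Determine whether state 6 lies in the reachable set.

Guard filter leaves 12 enabled edge(s).
L0 = {0}
L1 = {4}  total {0,4}
Reach set: {0,4}

Answer: UNREACHABLE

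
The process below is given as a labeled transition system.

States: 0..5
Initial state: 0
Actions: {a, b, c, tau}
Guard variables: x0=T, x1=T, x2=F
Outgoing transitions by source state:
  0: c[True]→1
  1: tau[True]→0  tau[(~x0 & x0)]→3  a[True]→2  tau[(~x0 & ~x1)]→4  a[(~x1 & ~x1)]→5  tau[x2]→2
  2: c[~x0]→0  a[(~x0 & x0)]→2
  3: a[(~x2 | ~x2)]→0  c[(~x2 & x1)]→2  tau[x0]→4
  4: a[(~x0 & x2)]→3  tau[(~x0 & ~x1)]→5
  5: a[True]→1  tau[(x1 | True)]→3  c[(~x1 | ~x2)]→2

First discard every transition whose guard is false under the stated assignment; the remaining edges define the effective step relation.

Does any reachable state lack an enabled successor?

Answer: DEADLOCK at state 2

Trace:
Reachable = {0,1,2}
  0: c→1  [deg 1]
  1: a→2  tau→0  [deg 2]
  2: ∅  [no exit]
witness 2: c·a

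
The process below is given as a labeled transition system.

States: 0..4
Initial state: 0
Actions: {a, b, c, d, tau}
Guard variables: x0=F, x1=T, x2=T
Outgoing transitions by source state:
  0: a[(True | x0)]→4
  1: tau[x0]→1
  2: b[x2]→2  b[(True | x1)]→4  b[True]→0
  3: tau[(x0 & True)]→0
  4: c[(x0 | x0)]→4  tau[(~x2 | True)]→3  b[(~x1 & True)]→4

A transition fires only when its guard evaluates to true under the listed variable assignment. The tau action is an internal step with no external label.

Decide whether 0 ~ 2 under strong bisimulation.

Answer: NOT BISIMILAR

Working:
Bisimulation quotient by refinement:
  round 0: {{0,1,2,3,4}}
  round 1: {{0},{1,3},{2},{4}}
4 equivalence class(es) (converged in 2)
[0]={0}  [2]={2}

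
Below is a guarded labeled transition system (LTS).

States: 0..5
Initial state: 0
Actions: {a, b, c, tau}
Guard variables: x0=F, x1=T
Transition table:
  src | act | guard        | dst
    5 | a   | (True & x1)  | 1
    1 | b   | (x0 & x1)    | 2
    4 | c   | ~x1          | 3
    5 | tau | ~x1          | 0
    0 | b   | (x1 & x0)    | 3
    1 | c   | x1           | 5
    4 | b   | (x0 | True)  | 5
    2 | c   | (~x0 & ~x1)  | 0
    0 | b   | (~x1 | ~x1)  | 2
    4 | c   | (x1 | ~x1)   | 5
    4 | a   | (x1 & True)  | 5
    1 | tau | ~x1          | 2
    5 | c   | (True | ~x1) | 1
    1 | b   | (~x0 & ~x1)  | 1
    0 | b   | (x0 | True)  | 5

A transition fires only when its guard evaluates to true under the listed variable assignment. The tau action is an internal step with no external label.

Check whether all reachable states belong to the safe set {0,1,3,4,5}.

Answer: INVARIANT HOLDS

Working:
Allowed set {0,1,3,4,5}
R = {0,1,5}
  0: ok
  1: ok
  5: ok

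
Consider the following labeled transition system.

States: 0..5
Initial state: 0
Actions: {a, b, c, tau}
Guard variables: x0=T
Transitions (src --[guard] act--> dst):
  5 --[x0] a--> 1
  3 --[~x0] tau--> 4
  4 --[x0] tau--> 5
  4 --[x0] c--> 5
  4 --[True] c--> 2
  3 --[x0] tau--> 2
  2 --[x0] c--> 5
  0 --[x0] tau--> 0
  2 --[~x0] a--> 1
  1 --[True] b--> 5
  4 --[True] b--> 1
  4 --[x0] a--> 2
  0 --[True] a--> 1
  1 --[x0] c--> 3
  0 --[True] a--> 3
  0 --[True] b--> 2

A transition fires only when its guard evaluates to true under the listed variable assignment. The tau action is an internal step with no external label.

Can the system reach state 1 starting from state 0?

Answer: REACHABLE

Analysis:
14 transition(s) survive guard evaluation.
L0 = {0}
L1 = {1,2,3}  cumulative {0,1,2,3}
L2 = {5}  cumulative {0,1,2,3,5}
Reachable = {0,1,2,3,5}
Path to 1: a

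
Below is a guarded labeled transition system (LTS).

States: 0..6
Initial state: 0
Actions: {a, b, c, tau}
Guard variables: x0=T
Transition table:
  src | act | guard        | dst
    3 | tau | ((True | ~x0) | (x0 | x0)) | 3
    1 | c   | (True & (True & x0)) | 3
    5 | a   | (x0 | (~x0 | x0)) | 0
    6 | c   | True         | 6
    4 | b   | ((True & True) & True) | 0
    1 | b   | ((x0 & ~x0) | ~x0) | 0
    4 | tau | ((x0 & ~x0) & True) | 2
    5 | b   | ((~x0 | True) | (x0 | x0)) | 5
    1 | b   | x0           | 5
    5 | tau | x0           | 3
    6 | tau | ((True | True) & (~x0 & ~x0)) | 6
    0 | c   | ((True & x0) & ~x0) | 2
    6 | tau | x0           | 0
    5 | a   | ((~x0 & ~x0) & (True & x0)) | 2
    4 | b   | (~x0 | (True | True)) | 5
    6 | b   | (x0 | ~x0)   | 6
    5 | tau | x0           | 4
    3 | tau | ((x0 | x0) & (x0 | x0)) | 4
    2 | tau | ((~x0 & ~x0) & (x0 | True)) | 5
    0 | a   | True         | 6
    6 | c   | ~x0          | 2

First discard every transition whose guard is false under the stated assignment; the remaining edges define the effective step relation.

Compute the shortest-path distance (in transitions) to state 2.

Layered search for 2:
  depth 0: {0}
  depth 1: {6}
2 never appears.

Answer: UNREACHABLE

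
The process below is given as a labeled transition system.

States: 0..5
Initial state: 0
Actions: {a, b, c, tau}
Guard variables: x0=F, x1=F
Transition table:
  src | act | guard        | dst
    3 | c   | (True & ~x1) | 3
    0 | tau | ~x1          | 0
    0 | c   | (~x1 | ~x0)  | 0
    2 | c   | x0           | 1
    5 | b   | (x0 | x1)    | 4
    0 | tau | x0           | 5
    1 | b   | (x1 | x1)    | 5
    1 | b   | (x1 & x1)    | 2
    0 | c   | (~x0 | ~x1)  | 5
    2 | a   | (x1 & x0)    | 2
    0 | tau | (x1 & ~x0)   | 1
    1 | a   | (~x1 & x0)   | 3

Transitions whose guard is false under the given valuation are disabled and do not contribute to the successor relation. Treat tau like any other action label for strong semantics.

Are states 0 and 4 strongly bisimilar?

Compute ~ classes (split until stable):
  π0 = {{0,1,2,3,4,5}}
  π1 = {{0},{1,2,4,5},{3}}
Fixed point at round 2; 3 class(es).
class of 0: {0}; class of 4: {1,2,4,5}

Answer: NOT BISIMILAR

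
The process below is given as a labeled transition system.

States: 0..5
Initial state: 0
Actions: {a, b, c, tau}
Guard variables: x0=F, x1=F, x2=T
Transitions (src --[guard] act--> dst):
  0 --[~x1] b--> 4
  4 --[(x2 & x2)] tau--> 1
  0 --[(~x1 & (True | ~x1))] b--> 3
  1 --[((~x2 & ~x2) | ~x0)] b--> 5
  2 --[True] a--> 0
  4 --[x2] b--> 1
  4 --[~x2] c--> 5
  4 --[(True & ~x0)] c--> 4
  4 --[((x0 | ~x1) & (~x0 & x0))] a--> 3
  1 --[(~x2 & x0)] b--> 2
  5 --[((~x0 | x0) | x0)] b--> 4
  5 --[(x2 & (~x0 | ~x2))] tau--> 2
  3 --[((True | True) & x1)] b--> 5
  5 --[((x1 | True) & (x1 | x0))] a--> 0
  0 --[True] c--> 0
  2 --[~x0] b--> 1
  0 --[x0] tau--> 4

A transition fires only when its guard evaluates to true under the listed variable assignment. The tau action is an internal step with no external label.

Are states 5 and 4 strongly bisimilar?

Compute ~ classes (split until stable):
  P[0] = {{0,1,2,3,4,5}}
  P[1] = {{0},{1},{2},{3},{4},{5}}
6 equivalence class(es) (converged in 2)
class of 5: {5}; class of 4: {4}

Answer: NOT BISIMILAR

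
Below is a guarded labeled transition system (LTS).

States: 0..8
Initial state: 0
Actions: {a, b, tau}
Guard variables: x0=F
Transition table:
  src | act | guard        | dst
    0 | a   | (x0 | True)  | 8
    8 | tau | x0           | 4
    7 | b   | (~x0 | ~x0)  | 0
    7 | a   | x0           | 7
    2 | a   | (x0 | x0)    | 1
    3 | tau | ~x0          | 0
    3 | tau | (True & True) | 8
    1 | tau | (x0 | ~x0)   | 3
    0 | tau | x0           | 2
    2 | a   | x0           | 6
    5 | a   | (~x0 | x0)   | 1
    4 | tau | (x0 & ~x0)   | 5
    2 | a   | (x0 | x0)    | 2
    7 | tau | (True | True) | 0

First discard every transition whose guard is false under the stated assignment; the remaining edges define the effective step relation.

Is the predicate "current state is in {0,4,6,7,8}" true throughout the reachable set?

Answer: INVARIANT HOLDS

Trace:
Inv-set: {0,4,6,7,8}
Reach set: {0,8}
  0: ok
  8: ok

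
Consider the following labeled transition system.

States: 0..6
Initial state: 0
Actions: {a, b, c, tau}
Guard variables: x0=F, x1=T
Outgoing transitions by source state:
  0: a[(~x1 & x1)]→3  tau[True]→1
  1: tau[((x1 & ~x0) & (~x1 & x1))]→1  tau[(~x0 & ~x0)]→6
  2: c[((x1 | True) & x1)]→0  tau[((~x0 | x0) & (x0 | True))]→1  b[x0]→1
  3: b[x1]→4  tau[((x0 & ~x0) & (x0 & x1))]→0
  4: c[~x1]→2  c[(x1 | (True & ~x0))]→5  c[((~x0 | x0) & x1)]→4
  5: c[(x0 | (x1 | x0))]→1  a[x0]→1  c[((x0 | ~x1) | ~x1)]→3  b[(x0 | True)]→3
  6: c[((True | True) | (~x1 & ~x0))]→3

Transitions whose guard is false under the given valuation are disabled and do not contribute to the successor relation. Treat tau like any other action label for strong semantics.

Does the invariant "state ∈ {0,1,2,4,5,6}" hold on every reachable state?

Answer: INVARIANT VIOLATED at state 3

Working:
Allowed set {0,1,2,4,5,6}
Reachable = {0,1,3,4,5,6}
  0: ok
  1: ok
  3: outside
  4: ok
  5: ok
  6: ok
reach 3 via tau·tau·c — violates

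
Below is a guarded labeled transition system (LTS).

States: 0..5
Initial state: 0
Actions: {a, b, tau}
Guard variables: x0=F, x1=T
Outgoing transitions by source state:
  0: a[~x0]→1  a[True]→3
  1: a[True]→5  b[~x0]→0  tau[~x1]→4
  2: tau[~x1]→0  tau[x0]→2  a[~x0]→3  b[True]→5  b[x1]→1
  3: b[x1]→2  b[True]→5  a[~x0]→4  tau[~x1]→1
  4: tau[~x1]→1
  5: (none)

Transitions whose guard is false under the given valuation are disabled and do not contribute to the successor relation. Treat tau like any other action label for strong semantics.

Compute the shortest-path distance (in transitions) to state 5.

BFS to 5:
  depth 0: {0}
  depth 1: {1,3}
  depth 2: {2,4,5}
5 enters at depth 2; path a·a

Answer: 2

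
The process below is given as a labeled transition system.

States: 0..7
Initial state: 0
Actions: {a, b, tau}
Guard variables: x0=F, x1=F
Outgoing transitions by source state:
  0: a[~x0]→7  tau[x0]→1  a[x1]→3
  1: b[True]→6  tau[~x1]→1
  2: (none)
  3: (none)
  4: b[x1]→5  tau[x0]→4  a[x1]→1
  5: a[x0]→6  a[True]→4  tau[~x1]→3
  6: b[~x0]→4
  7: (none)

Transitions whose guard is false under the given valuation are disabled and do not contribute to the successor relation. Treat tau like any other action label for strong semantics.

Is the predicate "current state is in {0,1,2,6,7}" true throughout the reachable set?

Answer: INVARIANT HOLDS

Working:
Inv-set: {0,1,2,6,7}
Reachable = {0,7}
  0: safe
  7: safe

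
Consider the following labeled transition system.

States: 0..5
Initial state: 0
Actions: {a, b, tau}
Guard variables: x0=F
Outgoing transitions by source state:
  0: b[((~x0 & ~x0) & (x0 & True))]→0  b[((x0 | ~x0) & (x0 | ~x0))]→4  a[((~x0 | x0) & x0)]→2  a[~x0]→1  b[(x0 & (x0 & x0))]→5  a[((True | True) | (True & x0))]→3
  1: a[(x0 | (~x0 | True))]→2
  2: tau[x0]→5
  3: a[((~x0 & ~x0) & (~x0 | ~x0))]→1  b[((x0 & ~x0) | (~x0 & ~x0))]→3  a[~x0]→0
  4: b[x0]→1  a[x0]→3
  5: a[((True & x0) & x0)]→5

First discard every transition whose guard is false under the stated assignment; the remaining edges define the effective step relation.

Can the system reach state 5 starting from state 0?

7 transition(s) survive guard evaluation.
L0 = {0}
L1 = {1,3,4}  total {0,1,3,4}
L2 = {2}  total {0,1,2,3,4}
R = {0,1,2,3,4}

Answer: UNREACHABLE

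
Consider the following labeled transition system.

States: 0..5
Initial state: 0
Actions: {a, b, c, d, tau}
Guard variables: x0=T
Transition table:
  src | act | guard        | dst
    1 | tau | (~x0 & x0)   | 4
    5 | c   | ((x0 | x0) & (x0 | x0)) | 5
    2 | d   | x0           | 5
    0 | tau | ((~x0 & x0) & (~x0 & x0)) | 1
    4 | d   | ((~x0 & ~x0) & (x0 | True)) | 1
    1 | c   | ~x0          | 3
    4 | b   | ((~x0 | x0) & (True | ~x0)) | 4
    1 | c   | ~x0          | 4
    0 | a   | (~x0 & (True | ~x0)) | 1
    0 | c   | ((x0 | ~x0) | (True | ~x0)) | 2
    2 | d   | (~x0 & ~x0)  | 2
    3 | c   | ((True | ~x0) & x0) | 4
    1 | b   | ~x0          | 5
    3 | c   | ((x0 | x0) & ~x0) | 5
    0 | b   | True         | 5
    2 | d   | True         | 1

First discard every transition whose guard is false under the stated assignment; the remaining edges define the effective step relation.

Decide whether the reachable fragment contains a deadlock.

Reachable = {0,1,2,5}
  0: b→5  c→2  [2 out]
  1: ∅  [deadlock]
  2: d→1  d→5  [2 out]
  5: c→5  [1 out]
witness 1: c·d

Answer: DEADLOCK at state 1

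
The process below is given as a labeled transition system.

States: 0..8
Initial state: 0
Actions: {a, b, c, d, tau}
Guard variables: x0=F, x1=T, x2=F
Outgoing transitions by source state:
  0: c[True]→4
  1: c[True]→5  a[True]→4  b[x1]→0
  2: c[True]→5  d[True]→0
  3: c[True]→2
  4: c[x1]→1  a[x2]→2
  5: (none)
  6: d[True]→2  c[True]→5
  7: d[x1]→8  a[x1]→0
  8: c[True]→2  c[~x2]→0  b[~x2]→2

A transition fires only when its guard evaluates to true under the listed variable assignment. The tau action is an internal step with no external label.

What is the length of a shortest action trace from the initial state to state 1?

Answer: 2

Working:
BFS to 1:
  depth 0: {0}
  depth 1: {4}
  depth 2: {1}
1 enters at depth 2; path c·c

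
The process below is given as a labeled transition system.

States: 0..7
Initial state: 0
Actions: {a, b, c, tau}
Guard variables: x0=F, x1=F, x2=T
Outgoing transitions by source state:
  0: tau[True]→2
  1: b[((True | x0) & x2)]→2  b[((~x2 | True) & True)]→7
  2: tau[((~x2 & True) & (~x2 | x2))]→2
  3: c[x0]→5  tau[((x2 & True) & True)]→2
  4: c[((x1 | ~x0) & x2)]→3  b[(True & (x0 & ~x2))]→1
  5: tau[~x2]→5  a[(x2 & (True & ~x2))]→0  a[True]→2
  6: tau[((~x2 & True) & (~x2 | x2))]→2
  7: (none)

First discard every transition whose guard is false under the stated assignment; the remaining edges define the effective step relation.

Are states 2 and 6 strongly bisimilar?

Answer: BISIMILAR

Working:
Refine partition for ~:
  round 0: {{0,1,2,3,4,5,6,7}}
  round 1: {{0,3},{1},{2,6,7},{4},{5}}
5 equivalence class(es) (converged in 2)
[2]={2,6,7}  [6]={2,6,7}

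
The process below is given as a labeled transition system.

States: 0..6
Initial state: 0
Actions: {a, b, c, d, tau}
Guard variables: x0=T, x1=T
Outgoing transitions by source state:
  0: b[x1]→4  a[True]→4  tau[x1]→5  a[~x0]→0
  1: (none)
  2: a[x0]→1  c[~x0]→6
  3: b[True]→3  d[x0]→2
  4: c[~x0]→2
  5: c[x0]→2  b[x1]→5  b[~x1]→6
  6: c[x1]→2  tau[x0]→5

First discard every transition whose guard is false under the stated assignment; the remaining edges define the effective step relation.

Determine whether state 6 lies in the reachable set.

10 transition(s) survive guard evaluation.
L0 = {0}
L1 = {4,5}  now seen {0,4,5}
L2 = {2}  now seen {0,2,4,5}
L3 = {1}  now seen {0,1,2,4,5}
R = {0,1,2,4,5}

Answer: UNREACHABLE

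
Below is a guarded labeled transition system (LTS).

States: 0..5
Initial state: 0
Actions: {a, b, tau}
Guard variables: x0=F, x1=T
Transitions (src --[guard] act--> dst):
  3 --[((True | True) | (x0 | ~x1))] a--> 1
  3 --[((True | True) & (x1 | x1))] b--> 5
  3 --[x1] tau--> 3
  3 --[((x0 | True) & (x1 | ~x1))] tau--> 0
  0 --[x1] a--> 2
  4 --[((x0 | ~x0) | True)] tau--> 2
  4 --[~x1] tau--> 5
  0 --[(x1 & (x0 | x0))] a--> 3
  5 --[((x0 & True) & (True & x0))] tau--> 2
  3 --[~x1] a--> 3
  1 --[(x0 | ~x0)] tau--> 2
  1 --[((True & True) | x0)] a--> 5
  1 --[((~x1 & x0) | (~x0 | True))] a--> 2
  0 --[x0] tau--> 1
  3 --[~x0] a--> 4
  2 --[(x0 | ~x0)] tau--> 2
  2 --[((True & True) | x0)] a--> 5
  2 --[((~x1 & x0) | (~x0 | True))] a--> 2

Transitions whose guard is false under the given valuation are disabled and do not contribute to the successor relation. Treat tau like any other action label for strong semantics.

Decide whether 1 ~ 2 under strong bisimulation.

Refine partition for ~:
  P[0] = {{0,1,2,3,4,5}}
  P[1] = {{0},{1,2},{3},{4},{5}}
Fixed point at round 2; 5 class(es).
1∈{1,2}, 2∈{1,2}

Answer: BISIMILAR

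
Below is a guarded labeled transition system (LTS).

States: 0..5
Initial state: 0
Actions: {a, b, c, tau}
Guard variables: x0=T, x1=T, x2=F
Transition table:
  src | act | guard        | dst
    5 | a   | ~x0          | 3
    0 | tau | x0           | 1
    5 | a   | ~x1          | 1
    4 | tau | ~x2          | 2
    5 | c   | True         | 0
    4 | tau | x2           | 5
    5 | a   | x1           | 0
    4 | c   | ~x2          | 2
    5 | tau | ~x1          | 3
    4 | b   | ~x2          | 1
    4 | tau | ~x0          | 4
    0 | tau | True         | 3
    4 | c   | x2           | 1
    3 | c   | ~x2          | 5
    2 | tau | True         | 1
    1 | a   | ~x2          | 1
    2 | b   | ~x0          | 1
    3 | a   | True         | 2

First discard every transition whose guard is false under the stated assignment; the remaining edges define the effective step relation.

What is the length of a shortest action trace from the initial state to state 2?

Answer: 2

Working:
Layered search for 2:
  L0 = {0}
  L1 = {1,3}
  L2 = {2,5}
2 enters at depth 2; path tau·a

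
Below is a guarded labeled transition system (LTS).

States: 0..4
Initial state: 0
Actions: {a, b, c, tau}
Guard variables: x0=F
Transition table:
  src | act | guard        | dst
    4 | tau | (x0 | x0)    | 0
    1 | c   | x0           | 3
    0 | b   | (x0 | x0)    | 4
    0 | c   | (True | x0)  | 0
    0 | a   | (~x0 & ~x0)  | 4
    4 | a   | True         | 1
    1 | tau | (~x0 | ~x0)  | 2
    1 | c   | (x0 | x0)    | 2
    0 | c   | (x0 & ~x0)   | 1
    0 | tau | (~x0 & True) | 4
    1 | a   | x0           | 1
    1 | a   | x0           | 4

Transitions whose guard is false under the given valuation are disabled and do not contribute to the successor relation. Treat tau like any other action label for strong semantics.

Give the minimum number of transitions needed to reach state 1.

Layered search for 1:
  Layer 0: {0}
  Layer 1: {4}
  Layer 2: {1}
first hit 1 at d=2 via a·a

Answer: 2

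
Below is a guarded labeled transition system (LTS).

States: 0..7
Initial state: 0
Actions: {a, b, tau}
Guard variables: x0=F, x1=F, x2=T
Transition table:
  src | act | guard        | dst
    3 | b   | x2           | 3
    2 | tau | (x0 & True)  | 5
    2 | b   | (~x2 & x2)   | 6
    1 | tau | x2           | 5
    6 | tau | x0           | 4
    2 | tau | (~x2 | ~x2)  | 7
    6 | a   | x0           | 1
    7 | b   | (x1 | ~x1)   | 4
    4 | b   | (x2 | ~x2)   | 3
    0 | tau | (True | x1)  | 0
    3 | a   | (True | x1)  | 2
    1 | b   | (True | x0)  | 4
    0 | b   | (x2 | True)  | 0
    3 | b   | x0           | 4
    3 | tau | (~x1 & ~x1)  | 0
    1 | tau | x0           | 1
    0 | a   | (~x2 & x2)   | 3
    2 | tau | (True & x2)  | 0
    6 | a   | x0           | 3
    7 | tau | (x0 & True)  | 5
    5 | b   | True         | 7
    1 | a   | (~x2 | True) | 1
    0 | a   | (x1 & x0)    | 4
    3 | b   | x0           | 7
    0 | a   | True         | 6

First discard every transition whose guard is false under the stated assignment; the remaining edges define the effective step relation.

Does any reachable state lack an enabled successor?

R = {0,6}
  0: a→6  b→0  tau→0  [deg 3]
  6: ∅  [deadlock]
trace reaching 6: a

Answer: DEADLOCK at state 6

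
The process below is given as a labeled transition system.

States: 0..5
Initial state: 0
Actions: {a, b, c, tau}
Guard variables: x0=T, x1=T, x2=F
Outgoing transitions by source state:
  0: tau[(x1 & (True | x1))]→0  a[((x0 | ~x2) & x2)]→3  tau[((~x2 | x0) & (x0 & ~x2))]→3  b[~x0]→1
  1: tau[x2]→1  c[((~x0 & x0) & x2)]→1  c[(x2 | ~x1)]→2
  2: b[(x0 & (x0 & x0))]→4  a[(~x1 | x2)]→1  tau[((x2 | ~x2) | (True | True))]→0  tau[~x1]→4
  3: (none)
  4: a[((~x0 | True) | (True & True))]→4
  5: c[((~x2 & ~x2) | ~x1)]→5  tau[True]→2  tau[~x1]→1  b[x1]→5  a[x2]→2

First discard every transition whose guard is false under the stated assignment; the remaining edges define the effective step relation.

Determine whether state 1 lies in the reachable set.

Answer: UNREACHABLE

Working:
8 transition(s) survive guard evaluation.
L0 = {0}
L1 = {3}  total {0,3}
Reach set: {0,3}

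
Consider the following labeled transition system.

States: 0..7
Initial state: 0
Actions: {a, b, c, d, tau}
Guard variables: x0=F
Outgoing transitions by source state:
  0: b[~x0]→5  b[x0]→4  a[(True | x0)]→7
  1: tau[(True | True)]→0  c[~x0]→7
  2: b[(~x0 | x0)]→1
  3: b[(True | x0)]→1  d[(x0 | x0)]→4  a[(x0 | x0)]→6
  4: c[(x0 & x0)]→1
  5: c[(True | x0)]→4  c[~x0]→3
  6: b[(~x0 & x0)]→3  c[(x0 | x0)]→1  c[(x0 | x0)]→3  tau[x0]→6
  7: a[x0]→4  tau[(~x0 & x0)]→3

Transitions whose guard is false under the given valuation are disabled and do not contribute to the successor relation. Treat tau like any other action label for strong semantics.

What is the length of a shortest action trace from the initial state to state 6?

Answer: UNREACHABLE

Analysis:
Breadth-first toward 6:
  L0 = {0}
  L1 = {5,7}
  L2 = {3,4}
  L3 = {1}
6 never appears.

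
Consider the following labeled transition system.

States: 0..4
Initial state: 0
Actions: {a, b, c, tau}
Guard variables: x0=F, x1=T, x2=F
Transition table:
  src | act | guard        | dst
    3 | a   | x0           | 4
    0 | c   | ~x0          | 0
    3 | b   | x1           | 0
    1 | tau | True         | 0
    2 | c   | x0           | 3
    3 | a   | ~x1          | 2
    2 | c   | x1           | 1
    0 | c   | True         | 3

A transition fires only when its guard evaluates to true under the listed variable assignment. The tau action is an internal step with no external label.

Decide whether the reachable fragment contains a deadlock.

R = {0,3}
  0: c→0  c→3  [deg 2]
  3: b→0  [deg 1]

Answer: DEADLOCK-FREE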